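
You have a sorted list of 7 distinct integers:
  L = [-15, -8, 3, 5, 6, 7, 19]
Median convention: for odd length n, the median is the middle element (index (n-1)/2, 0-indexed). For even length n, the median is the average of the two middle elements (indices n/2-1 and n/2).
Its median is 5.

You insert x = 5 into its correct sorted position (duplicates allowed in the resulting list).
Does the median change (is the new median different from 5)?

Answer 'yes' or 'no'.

Old median = 5
Insert x = 5
New median = 5
Changed? no

Answer: no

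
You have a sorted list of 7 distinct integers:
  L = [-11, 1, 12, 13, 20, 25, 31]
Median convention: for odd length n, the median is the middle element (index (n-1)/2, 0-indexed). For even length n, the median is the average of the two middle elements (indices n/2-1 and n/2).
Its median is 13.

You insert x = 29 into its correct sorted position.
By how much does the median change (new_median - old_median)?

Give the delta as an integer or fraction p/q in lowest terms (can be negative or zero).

Old median = 13
After inserting x = 29: new sorted = [-11, 1, 12, 13, 20, 25, 29, 31]
New median = 33/2
Delta = 33/2 - 13 = 7/2

Answer: 7/2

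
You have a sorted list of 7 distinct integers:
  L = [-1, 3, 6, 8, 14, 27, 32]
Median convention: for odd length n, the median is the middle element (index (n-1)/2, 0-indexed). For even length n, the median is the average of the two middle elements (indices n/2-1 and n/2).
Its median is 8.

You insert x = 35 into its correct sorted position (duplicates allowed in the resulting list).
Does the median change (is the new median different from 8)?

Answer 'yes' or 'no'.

Old median = 8
Insert x = 35
New median = 11
Changed? yes

Answer: yes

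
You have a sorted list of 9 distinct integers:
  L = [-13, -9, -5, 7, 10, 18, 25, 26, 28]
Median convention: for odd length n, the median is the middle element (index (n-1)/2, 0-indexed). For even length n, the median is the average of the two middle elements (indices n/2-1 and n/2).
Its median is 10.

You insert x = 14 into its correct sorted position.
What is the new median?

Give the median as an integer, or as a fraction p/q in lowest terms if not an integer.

Answer: 12

Derivation:
Old list (sorted, length 9): [-13, -9, -5, 7, 10, 18, 25, 26, 28]
Old median = 10
Insert x = 14
Old length odd (9). Middle was index 4 = 10.
New length even (10). New median = avg of two middle elements.
x = 14: 5 elements are < x, 4 elements are > x.
New sorted list: [-13, -9, -5, 7, 10, 14, 18, 25, 26, 28]
New median = 12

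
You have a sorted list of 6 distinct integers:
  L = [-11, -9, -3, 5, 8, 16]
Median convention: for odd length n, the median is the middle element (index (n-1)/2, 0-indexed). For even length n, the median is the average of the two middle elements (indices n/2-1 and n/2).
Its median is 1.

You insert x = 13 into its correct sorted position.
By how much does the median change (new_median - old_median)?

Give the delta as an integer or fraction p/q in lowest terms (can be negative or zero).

Answer: 4

Derivation:
Old median = 1
After inserting x = 13: new sorted = [-11, -9, -3, 5, 8, 13, 16]
New median = 5
Delta = 5 - 1 = 4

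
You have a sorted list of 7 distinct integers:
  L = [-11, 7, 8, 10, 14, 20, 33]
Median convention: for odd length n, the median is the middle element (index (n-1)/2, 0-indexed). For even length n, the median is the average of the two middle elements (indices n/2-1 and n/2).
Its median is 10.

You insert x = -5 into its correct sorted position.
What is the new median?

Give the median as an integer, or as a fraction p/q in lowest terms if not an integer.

Old list (sorted, length 7): [-11, 7, 8, 10, 14, 20, 33]
Old median = 10
Insert x = -5
Old length odd (7). Middle was index 3 = 10.
New length even (8). New median = avg of two middle elements.
x = -5: 1 elements are < x, 6 elements are > x.
New sorted list: [-11, -5, 7, 8, 10, 14, 20, 33]
New median = 9

Answer: 9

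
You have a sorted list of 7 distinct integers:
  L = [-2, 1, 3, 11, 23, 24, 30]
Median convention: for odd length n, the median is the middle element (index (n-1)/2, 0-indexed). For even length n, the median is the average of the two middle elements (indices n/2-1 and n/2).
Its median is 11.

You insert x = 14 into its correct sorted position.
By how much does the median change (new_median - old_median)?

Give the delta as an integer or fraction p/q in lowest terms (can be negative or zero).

Answer: 3/2

Derivation:
Old median = 11
After inserting x = 14: new sorted = [-2, 1, 3, 11, 14, 23, 24, 30]
New median = 25/2
Delta = 25/2 - 11 = 3/2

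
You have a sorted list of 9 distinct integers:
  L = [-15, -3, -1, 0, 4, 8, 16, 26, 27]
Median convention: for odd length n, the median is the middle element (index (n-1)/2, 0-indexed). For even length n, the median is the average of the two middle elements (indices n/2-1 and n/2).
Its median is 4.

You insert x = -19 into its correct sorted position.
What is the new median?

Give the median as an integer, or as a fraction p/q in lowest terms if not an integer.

Old list (sorted, length 9): [-15, -3, -1, 0, 4, 8, 16, 26, 27]
Old median = 4
Insert x = -19
Old length odd (9). Middle was index 4 = 4.
New length even (10). New median = avg of two middle elements.
x = -19: 0 elements are < x, 9 elements are > x.
New sorted list: [-19, -15, -3, -1, 0, 4, 8, 16, 26, 27]
New median = 2

Answer: 2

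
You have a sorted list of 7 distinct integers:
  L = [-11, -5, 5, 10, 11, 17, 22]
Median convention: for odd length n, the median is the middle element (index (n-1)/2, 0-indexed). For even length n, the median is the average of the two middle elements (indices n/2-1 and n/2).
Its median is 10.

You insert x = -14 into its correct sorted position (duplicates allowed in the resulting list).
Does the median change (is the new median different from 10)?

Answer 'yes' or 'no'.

Answer: yes

Derivation:
Old median = 10
Insert x = -14
New median = 15/2
Changed? yes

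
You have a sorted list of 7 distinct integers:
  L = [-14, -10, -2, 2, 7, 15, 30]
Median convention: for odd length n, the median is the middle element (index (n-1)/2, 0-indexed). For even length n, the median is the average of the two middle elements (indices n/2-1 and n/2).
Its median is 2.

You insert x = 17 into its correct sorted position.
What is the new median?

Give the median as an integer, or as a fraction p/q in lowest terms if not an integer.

Old list (sorted, length 7): [-14, -10, -2, 2, 7, 15, 30]
Old median = 2
Insert x = 17
Old length odd (7). Middle was index 3 = 2.
New length even (8). New median = avg of two middle elements.
x = 17: 6 elements are < x, 1 elements are > x.
New sorted list: [-14, -10, -2, 2, 7, 15, 17, 30]
New median = 9/2

Answer: 9/2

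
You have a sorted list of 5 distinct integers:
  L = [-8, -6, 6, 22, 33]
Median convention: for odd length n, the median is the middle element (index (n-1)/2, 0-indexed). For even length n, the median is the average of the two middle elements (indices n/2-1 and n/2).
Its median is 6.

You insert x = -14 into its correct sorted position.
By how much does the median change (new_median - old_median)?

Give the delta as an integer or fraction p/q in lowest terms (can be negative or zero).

Answer: -6

Derivation:
Old median = 6
After inserting x = -14: new sorted = [-14, -8, -6, 6, 22, 33]
New median = 0
Delta = 0 - 6 = -6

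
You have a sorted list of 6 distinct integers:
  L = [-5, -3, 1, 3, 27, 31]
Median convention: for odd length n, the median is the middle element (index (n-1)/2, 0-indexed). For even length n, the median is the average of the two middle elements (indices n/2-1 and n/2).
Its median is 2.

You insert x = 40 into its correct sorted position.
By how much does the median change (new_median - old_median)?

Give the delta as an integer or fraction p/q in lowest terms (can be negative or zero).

Answer: 1

Derivation:
Old median = 2
After inserting x = 40: new sorted = [-5, -3, 1, 3, 27, 31, 40]
New median = 3
Delta = 3 - 2 = 1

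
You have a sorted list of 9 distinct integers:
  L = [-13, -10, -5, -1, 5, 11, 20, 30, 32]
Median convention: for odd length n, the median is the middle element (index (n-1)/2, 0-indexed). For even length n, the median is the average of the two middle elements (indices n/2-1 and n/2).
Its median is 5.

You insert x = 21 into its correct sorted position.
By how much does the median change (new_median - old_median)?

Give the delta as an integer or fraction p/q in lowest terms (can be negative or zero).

Old median = 5
After inserting x = 21: new sorted = [-13, -10, -5, -1, 5, 11, 20, 21, 30, 32]
New median = 8
Delta = 8 - 5 = 3

Answer: 3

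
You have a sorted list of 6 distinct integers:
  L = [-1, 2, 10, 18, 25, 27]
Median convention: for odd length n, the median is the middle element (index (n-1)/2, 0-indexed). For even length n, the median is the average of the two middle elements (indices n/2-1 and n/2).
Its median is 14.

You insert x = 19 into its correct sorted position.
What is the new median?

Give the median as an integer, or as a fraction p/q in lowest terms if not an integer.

Answer: 18

Derivation:
Old list (sorted, length 6): [-1, 2, 10, 18, 25, 27]
Old median = 14
Insert x = 19
Old length even (6). Middle pair: indices 2,3 = 10,18.
New length odd (7). New median = single middle element.
x = 19: 4 elements are < x, 2 elements are > x.
New sorted list: [-1, 2, 10, 18, 19, 25, 27]
New median = 18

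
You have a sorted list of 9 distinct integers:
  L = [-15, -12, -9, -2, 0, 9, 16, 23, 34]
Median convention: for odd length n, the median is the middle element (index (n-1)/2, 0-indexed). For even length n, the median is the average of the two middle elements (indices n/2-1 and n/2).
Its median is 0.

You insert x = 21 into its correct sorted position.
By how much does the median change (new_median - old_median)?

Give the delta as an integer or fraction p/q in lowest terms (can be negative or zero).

Answer: 9/2

Derivation:
Old median = 0
After inserting x = 21: new sorted = [-15, -12, -9, -2, 0, 9, 16, 21, 23, 34]
New median = 9/2
Delta = 9/2 - 0 = 9/2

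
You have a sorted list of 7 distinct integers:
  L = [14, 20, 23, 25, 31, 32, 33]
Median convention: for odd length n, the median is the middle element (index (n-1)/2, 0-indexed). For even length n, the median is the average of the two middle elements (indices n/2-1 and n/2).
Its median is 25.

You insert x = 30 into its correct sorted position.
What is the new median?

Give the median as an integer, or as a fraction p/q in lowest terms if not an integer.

Old list (sorted, length 7): [14, 20, 23, 25, 31, 32, 33]
Old median = 25
Insert x = 30
Old length odd (7). Middle was index 3 = 25.
New length even (8). New median = avg of two middle elements.
x = 30: 4 elements are < x, 3 elements are > x.
New sorted list: [14, 20, 23, 25, 30, 31, 32, 33]
New median = 55/2

Answer: 55/2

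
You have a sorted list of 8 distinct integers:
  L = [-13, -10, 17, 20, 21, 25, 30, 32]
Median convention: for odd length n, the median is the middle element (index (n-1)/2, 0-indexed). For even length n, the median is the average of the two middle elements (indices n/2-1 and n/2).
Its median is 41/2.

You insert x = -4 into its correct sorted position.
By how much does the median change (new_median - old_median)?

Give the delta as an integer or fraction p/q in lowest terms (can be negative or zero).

Old median = 41/2
After inserting x = -4: new sorted = [-13, -10, -4, 17, 20, 21, 25, 30, 32]
New median = 20
Delta = 20 - 41/2 = -1/2

Answer: -1/2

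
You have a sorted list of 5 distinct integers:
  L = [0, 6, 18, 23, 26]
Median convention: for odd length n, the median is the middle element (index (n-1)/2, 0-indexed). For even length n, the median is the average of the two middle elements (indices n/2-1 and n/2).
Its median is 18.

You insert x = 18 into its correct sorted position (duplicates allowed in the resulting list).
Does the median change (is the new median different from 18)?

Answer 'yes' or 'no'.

Answer: no

Derivation:
Old median = 18
Insert x = 18
New median = 18
Changed? no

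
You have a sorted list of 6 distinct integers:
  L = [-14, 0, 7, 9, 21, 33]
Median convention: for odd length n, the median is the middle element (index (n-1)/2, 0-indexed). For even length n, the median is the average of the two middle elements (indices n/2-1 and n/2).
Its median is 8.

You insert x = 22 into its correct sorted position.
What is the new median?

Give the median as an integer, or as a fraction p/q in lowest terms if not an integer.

Answer: 9

Derivation:
Old list (sorted, length 6): [-14, 0, 7, 9, 21, 33]
Old median = 8
Insert x = 22
Old length even (6). Middle pair: indices 2,3 = 7,9.
New length odd (7). New median = single middle element.
x = 22: 5 elements are < x, 1 elements are > x.
New sorted list: [-14, 0, 7, 9, 21, 22, 33]
New median = 9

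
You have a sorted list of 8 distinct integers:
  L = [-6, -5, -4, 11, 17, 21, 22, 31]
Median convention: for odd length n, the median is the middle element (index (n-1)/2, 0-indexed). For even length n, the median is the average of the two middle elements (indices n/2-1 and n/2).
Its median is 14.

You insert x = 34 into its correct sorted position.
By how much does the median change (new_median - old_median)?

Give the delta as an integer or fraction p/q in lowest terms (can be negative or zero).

Old median = 14
After inserting x = 34: new sorted = [-6, -5, -4, 11, 17, 21, 22, 31, 34]
New median = 17
Delta = 17 - 14 = 3

Answer: 3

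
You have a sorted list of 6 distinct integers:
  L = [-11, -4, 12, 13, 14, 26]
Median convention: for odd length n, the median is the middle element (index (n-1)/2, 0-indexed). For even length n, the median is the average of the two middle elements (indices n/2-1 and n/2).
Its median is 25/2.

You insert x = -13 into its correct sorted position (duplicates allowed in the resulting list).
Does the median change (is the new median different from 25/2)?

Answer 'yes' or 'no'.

Answer: yes

Derivation:
Old median = 25/2
Insert x = -13
New median = 12
Changed? yes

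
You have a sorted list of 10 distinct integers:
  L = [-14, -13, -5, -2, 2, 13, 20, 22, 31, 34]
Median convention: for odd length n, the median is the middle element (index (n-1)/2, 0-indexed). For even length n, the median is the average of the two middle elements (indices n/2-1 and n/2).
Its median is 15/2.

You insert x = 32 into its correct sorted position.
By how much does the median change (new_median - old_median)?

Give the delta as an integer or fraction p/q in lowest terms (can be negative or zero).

Answer: 11/2

Derivation:
Old median = 15/2
After inserting x = 32: new sorted = [-14, -13, -5, -2, 2, 13, 20, 22, 31, 32, 34]
New median = 13
Delta = 13 - 15/2 = 11/2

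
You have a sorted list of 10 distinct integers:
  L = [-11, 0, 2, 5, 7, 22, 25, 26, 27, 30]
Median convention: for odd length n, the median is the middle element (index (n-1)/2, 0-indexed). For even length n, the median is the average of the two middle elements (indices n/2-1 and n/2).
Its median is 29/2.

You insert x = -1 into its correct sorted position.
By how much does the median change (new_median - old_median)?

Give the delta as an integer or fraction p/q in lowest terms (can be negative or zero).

Answer: -15/2

Derivation:
Old median = 29/2
After inserting x = -1: new sorted = [-11, -1, 0, 2, 5, 7, 22, 25, 26, 27, 30]
New median = 7
Delta = 7 - 29/2 = -15/2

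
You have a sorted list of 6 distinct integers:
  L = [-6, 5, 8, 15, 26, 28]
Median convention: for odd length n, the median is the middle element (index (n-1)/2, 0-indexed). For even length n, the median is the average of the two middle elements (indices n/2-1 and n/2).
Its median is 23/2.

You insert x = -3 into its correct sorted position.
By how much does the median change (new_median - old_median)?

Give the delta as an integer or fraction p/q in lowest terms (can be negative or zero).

Answer: -7/2

Derivation:
Old median = 23/2
After inserting x = -3: new sorted = [-6, -3, 5, 8, 15, 26, 28]
New median = 8
Delta = 8 - 23/2 = -7/2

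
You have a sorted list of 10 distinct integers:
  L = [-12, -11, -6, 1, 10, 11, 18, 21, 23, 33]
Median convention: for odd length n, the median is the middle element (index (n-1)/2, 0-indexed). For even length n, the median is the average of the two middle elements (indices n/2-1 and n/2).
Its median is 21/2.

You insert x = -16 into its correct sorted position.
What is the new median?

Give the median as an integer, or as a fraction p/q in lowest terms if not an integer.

Old list (sorted, length 10): [-12, -11, -6, 1, 10, 11, 18, 21, 23, 33]
Old median = 21/2
Insert x = -16
Old length even (10). Middle pair: indices 4,5 = 10,11.
New length odd (11). New median = single middle element.
x = -16: 0 elements are < x, 10 elements are > x.
New sorted list: [-16, -12, -11, -6, 1, 10, 11, 18, 21, 23, 33]
New median = 10

Answer: 10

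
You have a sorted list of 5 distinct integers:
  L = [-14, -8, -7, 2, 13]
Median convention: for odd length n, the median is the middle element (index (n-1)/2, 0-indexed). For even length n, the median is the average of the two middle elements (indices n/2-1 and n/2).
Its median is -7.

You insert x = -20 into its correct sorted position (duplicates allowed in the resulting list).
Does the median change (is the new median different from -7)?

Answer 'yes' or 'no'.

Answer: yes

Derivation:
Old median = -7
Insert x = -20
New median = -15/2
Changed? yes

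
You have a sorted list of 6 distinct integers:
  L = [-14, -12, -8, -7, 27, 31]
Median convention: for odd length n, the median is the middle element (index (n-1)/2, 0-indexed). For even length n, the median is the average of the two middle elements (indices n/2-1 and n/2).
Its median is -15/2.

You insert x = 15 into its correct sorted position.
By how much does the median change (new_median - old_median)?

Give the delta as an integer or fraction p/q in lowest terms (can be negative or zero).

Answer: 1/2

Derivation:
Old median = -15/2
After inserting x = 15: new sorted = [-14, -12, -8, -7, 15, 27, 31]
New median = -7
Delta = -7 - -15/2 = 1/2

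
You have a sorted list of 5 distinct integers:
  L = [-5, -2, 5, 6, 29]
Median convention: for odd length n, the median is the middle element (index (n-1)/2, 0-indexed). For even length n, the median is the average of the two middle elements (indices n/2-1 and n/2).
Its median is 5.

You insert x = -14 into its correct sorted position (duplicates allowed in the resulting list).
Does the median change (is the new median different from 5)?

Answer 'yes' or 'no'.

Answer: yes

Derivation:
Old median = 5
Insert x = -14
New median = 3/2
Changed? yes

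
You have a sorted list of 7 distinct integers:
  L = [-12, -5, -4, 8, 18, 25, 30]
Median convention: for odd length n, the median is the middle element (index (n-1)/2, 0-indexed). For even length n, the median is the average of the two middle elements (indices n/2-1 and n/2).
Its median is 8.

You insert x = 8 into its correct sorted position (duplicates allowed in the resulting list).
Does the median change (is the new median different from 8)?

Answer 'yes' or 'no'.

Old median = 8
Insert x = 8
New median = 8
Changed? no

Answer: no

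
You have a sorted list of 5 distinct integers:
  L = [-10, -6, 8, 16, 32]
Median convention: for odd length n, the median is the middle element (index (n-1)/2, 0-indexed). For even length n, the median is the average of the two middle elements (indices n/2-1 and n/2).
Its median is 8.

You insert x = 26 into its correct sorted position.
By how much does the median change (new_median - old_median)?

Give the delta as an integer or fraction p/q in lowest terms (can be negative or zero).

Old median = 8
After inserting x = 26: new sorted = [-10, -6, 8, 16, 26, 32]
New median = 12
Delta = 12 - 8 = 4

Answer: 4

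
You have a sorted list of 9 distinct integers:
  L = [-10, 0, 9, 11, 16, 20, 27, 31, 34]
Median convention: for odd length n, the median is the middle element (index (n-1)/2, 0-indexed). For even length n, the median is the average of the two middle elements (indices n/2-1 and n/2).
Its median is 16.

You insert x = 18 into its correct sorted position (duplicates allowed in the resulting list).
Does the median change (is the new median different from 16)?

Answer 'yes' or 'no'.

Answer: yes

Derivation:
Old median = 16
Insert x = 18
New median = 17
Changed? yes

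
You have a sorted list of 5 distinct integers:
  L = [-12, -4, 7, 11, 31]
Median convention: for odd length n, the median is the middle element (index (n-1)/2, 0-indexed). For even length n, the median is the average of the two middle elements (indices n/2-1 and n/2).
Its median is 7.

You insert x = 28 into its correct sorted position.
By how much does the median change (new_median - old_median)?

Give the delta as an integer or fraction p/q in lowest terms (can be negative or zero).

Old median = 7
After inserting x = 28: new sorted = [-12, -4, 7, 11, 28, 31]
New median = 9
Delta = 9 - 7 = 2

Answer: 2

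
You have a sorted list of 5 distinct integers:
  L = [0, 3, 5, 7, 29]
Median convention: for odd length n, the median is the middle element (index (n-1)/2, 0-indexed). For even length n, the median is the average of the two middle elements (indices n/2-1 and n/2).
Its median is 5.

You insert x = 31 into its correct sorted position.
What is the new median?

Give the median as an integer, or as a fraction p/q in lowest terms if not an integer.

Old list (sorted, length 5): [0, 3, 5, 7, 29]
Old median = 5
Insert x = 31
Old length odd (5). Middle was index 2 = 5.
New length even (6). New median = avg of two middle elements.
x = 31: 5 elements are < x, 0 elements are > x.
New sorted list: [0, 3, 5, 7, 29, 31]
New median = 6

Answer: 6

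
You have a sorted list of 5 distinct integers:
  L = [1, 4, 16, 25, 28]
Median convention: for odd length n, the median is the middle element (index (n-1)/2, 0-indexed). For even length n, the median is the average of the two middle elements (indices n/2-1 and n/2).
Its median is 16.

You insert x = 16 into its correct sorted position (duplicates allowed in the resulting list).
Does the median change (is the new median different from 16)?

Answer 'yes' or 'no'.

Old median = 16
Insert x = 16
New median = 16
Changed? no

Answer: no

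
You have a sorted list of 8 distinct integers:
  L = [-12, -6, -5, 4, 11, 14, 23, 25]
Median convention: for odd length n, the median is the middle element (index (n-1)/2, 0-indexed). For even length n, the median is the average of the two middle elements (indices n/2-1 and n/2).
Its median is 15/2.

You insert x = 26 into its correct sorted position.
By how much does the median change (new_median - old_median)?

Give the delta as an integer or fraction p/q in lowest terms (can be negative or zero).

Old median = 15/2
After inserting x = 26: new sorted = [-12, -6, -5, 4, 11, 14, 23, 25, 26]
New median = 11
Delta = 11 - 15/2 = 7/2

Answer: 7/2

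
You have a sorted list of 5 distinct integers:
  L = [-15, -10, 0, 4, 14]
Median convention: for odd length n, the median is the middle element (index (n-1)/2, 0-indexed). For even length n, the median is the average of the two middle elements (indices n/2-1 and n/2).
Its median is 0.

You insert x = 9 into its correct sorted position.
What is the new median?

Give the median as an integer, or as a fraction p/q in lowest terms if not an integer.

Old list (sorted, length 5): [-15, -10, 0, 4, 14]
Old median = 0
Insert x = 9
Old length odd (5). Middle was index 2 = 0.
New length even (6). New median = avg of two middle elements.
x = 9: 4 elements are < x, 1 elements are > x.
New sorted list: [-15, -10, 0, 4, 9, 14]
New median = 2

Answer: 2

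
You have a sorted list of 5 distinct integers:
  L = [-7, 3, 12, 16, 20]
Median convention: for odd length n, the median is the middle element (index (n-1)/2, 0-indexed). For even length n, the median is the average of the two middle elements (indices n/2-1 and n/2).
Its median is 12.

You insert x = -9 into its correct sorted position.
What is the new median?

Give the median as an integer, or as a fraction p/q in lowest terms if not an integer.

Old list (sorted, length 5): [-7, 3, 12, 16, 20]
Old median = 12
Insert x = -9
Old length odd (5). Middle was index 2 = 12.
New length even (6). New median = avg of two middle elements.
x = -9: 0 elements are < x, 5 elements are > x.
New sorted list: [-9, -7, 3, 12, 16, 20]
New median = 15/2

Answer: 15/2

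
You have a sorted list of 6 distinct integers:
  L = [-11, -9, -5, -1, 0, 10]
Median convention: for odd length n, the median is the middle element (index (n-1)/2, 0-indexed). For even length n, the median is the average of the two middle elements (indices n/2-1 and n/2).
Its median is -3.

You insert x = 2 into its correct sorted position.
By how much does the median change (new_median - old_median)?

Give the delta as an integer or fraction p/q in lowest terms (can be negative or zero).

Answer: 2

Derivation:
Old median = -3
After inserting x = 2: new sorted = [-11, -9, -5, -1, 0, 2, 10]
New median = -1
Delta = -1 - -3 = 2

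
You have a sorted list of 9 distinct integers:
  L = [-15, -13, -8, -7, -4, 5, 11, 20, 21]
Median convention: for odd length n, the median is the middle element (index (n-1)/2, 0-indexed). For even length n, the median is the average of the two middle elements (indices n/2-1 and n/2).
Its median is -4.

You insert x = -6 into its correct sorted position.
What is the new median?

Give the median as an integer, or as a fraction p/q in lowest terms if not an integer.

Answer: -5

Derivation:
Old list (sorted, length 9): [-15, -13, -8, -7, -4, 5, 11, 20, 21]
Old median = -4
Insert x = -6
Old length odd (9). Middle was index 4 = -4.
New length even (10). New median = avg of two middle elements.
x = -6: 4 elements are < x, 5 elements are > x.
New sorted list: [-15, -13, -8, -7, -6, -4, 5, 11, 20, 21]
New median = -5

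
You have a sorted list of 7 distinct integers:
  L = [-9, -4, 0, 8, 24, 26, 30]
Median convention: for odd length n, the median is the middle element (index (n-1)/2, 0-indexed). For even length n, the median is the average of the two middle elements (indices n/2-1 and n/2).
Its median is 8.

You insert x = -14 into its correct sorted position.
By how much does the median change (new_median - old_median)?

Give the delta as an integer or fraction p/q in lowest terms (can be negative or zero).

Answer: -4

Derivation:
Old median = 8
After inserting x = -14: new sorted = [-14, -9, -4, 0, 8, 24, 26, 30]
New median = 4
Delta = 4 - 8 = -4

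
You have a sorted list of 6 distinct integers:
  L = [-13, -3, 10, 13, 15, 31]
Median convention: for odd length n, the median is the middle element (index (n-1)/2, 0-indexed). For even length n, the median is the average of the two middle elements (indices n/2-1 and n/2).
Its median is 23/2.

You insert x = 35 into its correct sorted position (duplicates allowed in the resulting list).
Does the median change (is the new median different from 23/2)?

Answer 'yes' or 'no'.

Old median = 23/2
Insert x = 35
New median = 13
Changed? yes

Answer: yes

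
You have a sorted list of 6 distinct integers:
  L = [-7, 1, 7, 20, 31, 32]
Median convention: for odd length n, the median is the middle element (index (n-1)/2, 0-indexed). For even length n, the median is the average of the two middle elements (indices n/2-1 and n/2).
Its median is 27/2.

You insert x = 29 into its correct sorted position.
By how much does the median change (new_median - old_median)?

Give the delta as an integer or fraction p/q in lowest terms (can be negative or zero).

Old median = 27/2
After inserting x = 29: new sorted = [-7, 1, 7, 20, 29, 31, 32]
New median = 20
Delta = 20 - 27/2 = 13/2

Answer: 13/2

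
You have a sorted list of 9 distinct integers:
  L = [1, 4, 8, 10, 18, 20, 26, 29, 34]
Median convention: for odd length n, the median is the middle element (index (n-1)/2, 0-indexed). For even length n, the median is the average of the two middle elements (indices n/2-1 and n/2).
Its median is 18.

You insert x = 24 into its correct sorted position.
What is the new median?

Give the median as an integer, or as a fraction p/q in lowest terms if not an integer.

Old list (sorted, length 9): [1, 4, 8, 10, 18, 20, 26, 29, 34]
Old median = 18
Insert x = 24
Old length odd (9). Middle was index 4 = 18.
New length even (10). New median = avg of two middle elements.
x = 24: 6 elements are < x, 3 elements are > x.
New sorted list: [1, 4, 8, 10, 18, 20, 24, 26, 29, 34]
New median = 19

Answer: 19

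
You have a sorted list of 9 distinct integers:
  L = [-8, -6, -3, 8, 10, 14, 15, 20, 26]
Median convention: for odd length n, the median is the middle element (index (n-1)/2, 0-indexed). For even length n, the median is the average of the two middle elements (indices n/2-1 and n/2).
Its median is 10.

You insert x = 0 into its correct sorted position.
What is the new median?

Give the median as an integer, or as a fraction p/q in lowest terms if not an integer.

Old list (sorted, length 9): [-8, -6, -3, 8, 10, 14, 15, 20, 26]
Old median = 10
Insert x = 0
Old length odd (9). Middle was index 4 = 10.
New length even (10). New median = avg of two middle elements.
x = 0: 3 elements are < x, 6 elements are > x.
New sorted list: [-8, -6, -3, 0, 8, 10, 14, 15, 20, 26]
New median = 9

Answer: 9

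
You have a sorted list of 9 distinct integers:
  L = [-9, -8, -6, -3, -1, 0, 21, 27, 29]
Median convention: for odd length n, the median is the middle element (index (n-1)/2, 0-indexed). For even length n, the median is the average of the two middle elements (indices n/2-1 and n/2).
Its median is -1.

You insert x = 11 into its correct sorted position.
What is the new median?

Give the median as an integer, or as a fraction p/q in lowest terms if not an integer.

Answer: -1/2

Derivation:
Old list (sorted, length 9): [-9, -8, -6, -3, -1, 0, 21, 27, 29]
Old median = -1
Insert x = 11
Old length odd (9). Middle was index 4 = -1.
New length even (10). New median = avg of two middle elements.
x = 11: 6 elements are < x, 3 elements are > x.
New sorted list: [-9, -8, -6, -3, -1, 0, 11, 21, 27, 29]
New median = -1/2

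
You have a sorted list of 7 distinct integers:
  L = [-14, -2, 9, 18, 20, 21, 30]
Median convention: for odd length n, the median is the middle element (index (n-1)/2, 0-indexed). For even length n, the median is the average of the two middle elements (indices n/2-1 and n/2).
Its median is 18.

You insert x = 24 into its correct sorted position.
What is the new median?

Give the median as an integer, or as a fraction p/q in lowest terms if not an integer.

Answer: 19

Derivation:
Old list (sorted, length 7): [-14, -2, 9, 18, 20, 21, 30]
Old median = 18
Insert x = 24
Old length odd (7). Middle was index 3 = 18.
New length even (8). New median = avg of two middle elements.
x = 24: 6 elements are < x, 1 elements are > x.
New sorted list: [-14, -2, 9, 18, 20, 21, 24, 30]
New median = 19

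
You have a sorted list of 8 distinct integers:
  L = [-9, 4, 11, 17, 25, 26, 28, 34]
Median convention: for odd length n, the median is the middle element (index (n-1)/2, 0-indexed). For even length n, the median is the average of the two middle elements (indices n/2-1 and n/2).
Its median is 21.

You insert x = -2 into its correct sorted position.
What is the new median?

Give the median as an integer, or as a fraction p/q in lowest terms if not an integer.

Answer: 17

Derivation:
Old list (sorted, length 8): [-9, 4, 11, 17, 25, 26, 28, 34]
Old median = 21
Insert x = -2
Old length even (8). Middle pair: indices 3,4 = 17,25.
New length odd (9). New median = single middle element.
x = -2: 1 elements are < x, 7 elements are > x.
New sorted list: [-9, -2, 4, 11, 17, 25, 26, 28, 34]
New median = 17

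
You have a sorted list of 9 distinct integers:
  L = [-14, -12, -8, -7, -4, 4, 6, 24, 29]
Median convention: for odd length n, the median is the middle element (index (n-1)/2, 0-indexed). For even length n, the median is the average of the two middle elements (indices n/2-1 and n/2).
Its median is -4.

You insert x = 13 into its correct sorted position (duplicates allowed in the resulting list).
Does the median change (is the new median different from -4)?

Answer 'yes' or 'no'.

Answer: yes

Derivation:
Old median = -4
Insert x = 13
New median = 0
Changed? yes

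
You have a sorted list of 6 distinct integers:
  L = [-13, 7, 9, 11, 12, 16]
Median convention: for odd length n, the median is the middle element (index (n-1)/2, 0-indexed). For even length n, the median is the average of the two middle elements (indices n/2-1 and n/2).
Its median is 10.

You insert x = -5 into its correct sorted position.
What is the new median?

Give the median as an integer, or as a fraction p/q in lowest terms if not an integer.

Old list (sorted, length 6): [-13, 7, 9, 11, 12, 16]
Old median = 10
Insert x = -5
Old length even (6). Middle pair: indices 2,3 = 9,11.
New length odd (7). New median = single middle element.
x = -5: 1 elements are < x, 5 elements are > x.
New sorted list: [-13, -5, 7, 9, 11, 12, 16]
New median = 9

Answer: 9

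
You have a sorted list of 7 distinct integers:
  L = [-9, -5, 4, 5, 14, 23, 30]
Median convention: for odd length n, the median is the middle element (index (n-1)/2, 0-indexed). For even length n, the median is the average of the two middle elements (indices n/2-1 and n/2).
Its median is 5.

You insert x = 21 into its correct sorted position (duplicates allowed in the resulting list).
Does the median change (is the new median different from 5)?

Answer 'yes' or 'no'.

Answer: yes

Derivation:
Old median = 5
Insert x = 21
New median = 19/2
Changed? yes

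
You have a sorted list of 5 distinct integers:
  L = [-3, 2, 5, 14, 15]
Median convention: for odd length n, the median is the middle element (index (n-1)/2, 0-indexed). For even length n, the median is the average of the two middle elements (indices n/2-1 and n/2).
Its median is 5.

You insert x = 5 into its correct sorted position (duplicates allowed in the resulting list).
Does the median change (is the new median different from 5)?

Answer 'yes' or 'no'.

Answer: no

Derivation:
Old median = 5
Insert x = 5
New median = 5
Changed? no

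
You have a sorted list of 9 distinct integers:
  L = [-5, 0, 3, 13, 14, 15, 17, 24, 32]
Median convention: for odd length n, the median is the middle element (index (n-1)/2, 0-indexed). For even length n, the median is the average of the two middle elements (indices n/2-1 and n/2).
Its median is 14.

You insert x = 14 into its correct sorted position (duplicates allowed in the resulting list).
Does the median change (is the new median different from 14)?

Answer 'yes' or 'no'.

Answer: no

Derivation:
Old median = 14
Insert x = 14
New median = 14
Changed? no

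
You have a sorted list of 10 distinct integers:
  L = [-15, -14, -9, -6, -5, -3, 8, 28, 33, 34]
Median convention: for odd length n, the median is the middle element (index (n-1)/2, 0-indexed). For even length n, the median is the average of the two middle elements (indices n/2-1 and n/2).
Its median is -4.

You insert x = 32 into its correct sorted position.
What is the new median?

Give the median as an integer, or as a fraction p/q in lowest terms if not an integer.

Old list (sorted, length 10): [-15, -14, -9, -6, -5, -3, 8, 28, 33, 34]
Old median = -4
Insert x = 32
Old length even (10). Middle pair: indices 4,5 = -5,-3.
New length odd (11). New median = single middle element.
x = 32: 8 elements are < x, 2 elements are > x.
New sorted list: [-15, -14, -9, -6, -5, -3, 8, 28, 32, 33, 34]
New median = -3

Answer: -3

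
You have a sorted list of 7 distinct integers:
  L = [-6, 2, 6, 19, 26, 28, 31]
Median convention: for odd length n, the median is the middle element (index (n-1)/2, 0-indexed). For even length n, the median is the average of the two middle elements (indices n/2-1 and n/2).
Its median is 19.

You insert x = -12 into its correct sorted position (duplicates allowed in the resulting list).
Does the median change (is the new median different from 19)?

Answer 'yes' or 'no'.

Answer: yes

Derivation:
Old median = 19
Insert x = -12
New median = 25/2
Changed? yes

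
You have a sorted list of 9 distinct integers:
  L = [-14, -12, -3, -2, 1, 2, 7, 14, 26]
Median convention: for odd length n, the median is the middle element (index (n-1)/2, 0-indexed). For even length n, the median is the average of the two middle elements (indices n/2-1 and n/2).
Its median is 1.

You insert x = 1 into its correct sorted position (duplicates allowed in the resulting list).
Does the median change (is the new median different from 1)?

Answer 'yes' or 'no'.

Old median = 1
Insert x = 1
New median = 1
Changed? no

Answer: no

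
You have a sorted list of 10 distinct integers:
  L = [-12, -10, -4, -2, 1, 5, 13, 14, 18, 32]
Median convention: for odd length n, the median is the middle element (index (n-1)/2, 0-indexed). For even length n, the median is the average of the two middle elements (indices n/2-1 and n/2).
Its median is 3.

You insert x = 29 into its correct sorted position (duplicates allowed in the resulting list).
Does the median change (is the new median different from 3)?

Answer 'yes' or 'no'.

Answer: yes

Derivation:
Old median = 3
Insert x = 29
New median = 5
Changed? yes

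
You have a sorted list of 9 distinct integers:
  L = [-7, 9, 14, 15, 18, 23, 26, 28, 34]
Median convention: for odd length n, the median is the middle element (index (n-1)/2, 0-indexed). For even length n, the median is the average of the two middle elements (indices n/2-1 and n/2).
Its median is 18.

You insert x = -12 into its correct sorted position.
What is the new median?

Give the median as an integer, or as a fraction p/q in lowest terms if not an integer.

Old list (sorted, length 9): [-7, 9, 14, 15, 18, 23, 26, 28, 34]
Old median = 18
Insert x = -12
Old length odd (9). Middle was index 4 = 18.
New length even (10). New median = avg of two middle elements.
x = -12: 0 elements are < x, 9 elements are > x.
New sorted list: [-12, -7, 9, 14, 15, 18, 23, 26, 28, 34]
New median = 33/2

Answer: 33/2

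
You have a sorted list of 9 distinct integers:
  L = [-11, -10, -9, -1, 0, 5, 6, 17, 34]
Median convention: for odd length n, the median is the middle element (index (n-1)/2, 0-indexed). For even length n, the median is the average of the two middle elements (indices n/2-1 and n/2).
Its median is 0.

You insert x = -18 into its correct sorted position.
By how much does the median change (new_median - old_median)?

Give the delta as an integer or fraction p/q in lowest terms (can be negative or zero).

Answer: -1/2

Derivation:
Old median = 0
After inserting x = -18: new sorted = [-18, -11, -10, -9, -1, 0, 5, 6, 17, 34]
New median = -1/2
Delta = -1/2 - 0 = -1/2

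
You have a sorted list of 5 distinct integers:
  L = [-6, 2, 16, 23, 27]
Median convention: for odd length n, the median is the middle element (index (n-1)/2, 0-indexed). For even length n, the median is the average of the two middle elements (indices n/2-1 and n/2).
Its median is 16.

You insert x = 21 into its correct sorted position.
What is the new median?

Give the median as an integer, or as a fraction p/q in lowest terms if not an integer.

Answer: 37/2

Derivation:
Old list (sorted, length 5): [-6, 2, 16, 23, 27]
Old median = 16
Insert x = 21
Old length odd (5). Middle was index 2 = 16.
New length even (6). New median = avg of two middle elements.
x = 21: 3 elements are < x, 2 elements are > x.
New sorted list: [-6, 2, 16, 21, 23, 27]
New median = 37/2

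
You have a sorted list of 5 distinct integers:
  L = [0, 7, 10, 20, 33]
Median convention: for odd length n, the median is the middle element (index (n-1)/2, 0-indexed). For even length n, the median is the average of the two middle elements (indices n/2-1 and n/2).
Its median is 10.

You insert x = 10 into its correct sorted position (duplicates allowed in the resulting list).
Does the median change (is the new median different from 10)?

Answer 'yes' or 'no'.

Old median = 10
Insert x = 10
New median = 10
Changed? no

Answer: no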